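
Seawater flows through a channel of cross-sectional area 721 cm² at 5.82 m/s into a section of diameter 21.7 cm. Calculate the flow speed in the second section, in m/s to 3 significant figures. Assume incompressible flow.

v₂ ≈ 11.3 m/s

Mass conservation (A₁v₁ = A₂v₂) gives v₂ = 5.82 × 721/370 = 11.3 m/s.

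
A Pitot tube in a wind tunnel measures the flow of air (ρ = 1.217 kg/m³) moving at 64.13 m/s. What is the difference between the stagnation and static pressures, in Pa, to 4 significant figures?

The dynamic pressure equals the rise in static pressure at the stagnation point: ΔP = ½ρv².
ΔP = ½·1.217·64.13² = 2503 Pa.

2503 Pa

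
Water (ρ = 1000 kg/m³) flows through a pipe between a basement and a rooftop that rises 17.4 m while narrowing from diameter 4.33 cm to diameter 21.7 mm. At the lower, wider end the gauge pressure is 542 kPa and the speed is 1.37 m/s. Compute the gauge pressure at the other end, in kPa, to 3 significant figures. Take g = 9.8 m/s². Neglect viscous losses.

The volume flow rate is constant, so v₂ = (A₁/A₂)v₁ = (14.7/3.70)·1.37 = 5.45 m/s.
Applying Bernoulli between the two ends and solving for P₂: P₂ = P₁ + ½ρ(v₁² − v₂²) − ρgΔh.
P₂ = 542000 + ½·1000·(1.37² − 5.45²) − 1000·9.8·(+17.4) = 542000 + (-13900) − (171000) = 358000 Pa.

P₂ = 358 kPa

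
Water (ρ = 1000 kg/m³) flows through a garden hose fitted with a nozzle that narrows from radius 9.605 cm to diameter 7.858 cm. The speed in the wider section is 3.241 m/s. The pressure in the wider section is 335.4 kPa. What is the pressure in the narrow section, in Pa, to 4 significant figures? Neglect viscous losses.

153100 Pa

The volume flow rate is constant, so v₂ = (A₁/A₂)v₁ = (289.8/48.50)·3.241 = 19.37 m/s.
With no height change, Bernoulli's equation is P₁ + ½ρv₁² = P₂ + ½ρv₂².
P₂ = P₁ − ½ρ(v₂² − v₁²) = 335400 − ½·1000·(19.37² − 3.241²) = 335400 − 182300 = 153100 Pa.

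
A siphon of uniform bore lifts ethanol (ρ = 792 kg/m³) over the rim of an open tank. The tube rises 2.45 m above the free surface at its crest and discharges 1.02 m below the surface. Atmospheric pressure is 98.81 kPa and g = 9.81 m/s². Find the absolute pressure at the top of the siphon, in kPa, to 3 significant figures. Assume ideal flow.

P_top = 71.8 kPa

Bernoulli surface→outlet gives ½v² = g·h_out, so v = √(2·9.81·1.02) = 4.47 m/s.
Continuity keeps v the same throughout the tube; from surface to crest, P_atm + 0 = P_top + ½ρv² + ρg·h_top.
P_top = 98810 − ½·792·4.47² − 792·9.81·2.45 = 71800 Pa.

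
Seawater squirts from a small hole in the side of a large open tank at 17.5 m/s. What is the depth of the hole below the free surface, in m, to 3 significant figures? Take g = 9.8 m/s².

h ≈ 15.6 m

Torricelli: v = √(2gh), so h = v²/(2g).
h = 17.5²/(2·9.8) = 306/19.60 = 15.6 m.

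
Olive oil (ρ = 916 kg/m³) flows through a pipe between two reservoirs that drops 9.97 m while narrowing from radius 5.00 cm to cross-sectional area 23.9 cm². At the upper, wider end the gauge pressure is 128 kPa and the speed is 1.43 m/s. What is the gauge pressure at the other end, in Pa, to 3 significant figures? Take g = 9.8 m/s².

P₂ ≈ 208000 Pa

Mass conservation (A₁v₁ = A₂v₂) gives v₂ = 1.43 × 78.5/23.9 = 4.70 m/s.
Applying Bernoulli between the two ends and solving for P₂: P₂ = P₁ + ½ρ(v₁² − v₂²) − ρgΔh.
P₂ = 128000 + ½·916·(1.43² − 4.70²) − 916·9.8·(−9.97) = 128000 + (-9180) − (-89500) = 208000 Pa.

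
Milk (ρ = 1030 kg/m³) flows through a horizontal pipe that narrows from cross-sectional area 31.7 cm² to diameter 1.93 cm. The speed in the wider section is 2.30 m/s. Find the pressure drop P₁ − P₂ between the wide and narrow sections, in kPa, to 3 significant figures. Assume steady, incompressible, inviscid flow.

317 kPa

Continuity gives A₁v₁ = A₂v₂, so v₂ = (31.7 cm²)/(2.93 cm²) × 2.30 m/s = 24.9 m/s.
Along the horizontal streamline, P + ½ρv² is constant.
P₁ − P₂ = ½·1030·(24.9² − 2.30²) = ½·1030·616 = 317000 Pa.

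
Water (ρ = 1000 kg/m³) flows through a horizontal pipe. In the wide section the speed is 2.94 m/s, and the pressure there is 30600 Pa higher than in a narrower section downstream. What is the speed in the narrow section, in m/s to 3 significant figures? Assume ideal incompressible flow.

v₂ ≈ 8.36 m/s

Along the level pipe P + ½ρv² is conserved, hence v₂² = v₁² + 2(P₁ − P₂)/ρ.
v₂ = √(2.94² + 2·30600/1000) = √(8.64 + 61.2) = 8.36 m/s.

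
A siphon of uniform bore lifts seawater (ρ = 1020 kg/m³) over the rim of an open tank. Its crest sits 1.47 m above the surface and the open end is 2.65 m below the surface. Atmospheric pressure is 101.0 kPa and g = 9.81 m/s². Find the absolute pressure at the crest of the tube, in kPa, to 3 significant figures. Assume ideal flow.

P_top ≈ 59.8 kPa

Bernoulli surface→outlet gives ½v² = g·h_out, so v = √(2·9.81·2.65) = 7.21 m/s.
With constant cross-section the crest speed equals v; applying Bernoulli from the surface up to the crest, P_top = P_atm − ½ρv² − ρg·h_top.
P_top = 101000 − ½·1020·7.21² − 1020·9.81·1.47 = 59800 Pa.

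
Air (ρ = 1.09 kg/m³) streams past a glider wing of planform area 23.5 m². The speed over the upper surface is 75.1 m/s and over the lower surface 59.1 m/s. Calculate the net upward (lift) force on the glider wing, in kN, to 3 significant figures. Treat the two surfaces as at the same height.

F ≈ 27.5 kN

The faster flow above has the lower pressure; Bernoulli (same height) gives ΔP = ½ρ(v_up² − v_low²).
ΔP = ½·1.09·(75.1² − 59.1²) = 1170 Pa.
Lift = ΔP · A = 1170 × 23.5 = 27500 N.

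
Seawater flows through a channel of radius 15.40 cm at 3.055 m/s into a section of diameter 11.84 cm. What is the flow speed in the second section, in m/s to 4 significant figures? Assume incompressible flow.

Continuity gives A₁v₁ = A₂v₂, so v₂ = (745.1 cm²)/(110.1 cm²) × 3.055 m/s = 20.67 m/s.

20.67 m/s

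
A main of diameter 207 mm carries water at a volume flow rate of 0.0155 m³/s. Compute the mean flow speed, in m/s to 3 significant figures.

Q = 0.0155 m³/s = 0.0155 m³/s.
v = Q/A = 0.0155 / 0.0337 = 0.461 m/s.

0.461 m/s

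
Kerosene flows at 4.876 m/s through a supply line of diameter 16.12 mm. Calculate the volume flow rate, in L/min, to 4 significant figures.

Q = 59.71 L/min

Q = A·v = 0.0002041 m² × 4.876 m/s = 0.0009951 m³/s.
Converting: 0.0009951 m³/s × 60000 = 59.71 L/min.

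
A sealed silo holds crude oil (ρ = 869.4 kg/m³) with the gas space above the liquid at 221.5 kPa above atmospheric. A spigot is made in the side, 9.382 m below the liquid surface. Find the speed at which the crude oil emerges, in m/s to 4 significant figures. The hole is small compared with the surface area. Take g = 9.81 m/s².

Take point 1 at the surface (v₁ ≈ 0) and point 2 at the hole (at atmospheric pressure). Bernoulli: P₁ + ρg h = P_atm + ½ρv₂².
With P₁ − P_atm = 221500 Pa, v₂ = √(2gh + 2ΔP/ρ) = √(2·9.81·9.382 + 2·221500/869.4) = 26.34 m/s.

v = 26.34 m/s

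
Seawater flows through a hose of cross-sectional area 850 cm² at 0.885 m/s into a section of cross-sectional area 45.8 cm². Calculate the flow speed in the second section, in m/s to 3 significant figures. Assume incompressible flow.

v₂ ≈ 16.4 m/s

By continuity, v₂ = v₁·A₁/A₂ = 0.885·(850/45.8) = 16.4 m/s.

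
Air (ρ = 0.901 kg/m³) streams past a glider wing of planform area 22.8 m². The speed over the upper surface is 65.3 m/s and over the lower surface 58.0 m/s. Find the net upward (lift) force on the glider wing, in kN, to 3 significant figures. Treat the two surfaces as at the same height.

With equal heights on the two surfaces, Bernoulli gives P_lower − P_upper = ½ρ(v_upper² − v_lower²).
ΔP = ½·0.901·(65.3² − 58.0²) = 405 Pa.
Lift = ΔP · A = 405 × 22.8 = 9250 N.

F ≈ 9.25 kN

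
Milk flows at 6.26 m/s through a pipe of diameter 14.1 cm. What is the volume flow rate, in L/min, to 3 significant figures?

5860 L/min

Q = A·v = 0.0156 m² × 6.26 m/s = 0.0977 m³/s.
Converting: 0.0977 m³/s × 60000 = 5860 L/min.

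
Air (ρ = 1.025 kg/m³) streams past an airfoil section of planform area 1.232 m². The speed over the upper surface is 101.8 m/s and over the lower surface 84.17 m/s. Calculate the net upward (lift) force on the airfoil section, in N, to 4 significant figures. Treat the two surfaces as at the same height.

With equal heights on the two surfaces, Bernoulli gives P_lower − P_upper = ½ρ(v_upper² − v_lower²).
ΔP = ½·1.025·(101.8² − 84.17²) = 1680 Pa.
Lift = ΔP · A = 1680 × 1.232 = 2070 N.

F ≈ 2070 N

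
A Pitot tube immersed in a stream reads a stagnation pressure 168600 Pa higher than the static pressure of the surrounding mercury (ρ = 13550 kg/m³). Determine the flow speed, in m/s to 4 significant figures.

The dynamic pressure equals the rise in static pressure at the stagnation point: ΔP = ½ρv².
v = √(2ΔP/ρ) = √(2·168600/13550) = 4.989 m/s.

v ≈ 4.989 m/s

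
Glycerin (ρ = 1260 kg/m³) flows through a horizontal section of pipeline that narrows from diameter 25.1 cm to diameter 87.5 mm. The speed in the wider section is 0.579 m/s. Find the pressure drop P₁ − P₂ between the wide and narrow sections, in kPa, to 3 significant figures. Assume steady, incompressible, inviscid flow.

ΔP ≈ 14.1 kPa

Mass conservation (A₁v₁ = A₂v₂) gives v₂ = 0.579 × 495/60.1 = 4.76 m/s.
Bernoulli (h₁ = h₂): P₁ − P₂ = ½ρ(v₂² − v₁²).
P₁ − P₂ = ½·1260·(4.76² − 0.579²) = ½·1260·22.4 = 14100 Pa.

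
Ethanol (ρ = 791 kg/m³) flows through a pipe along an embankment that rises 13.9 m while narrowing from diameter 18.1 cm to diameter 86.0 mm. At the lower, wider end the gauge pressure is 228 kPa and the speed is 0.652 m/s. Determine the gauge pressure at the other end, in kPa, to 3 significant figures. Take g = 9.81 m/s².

P₂ = 117 kPa

Continuity gives A₁v₁ = A₂v₂, so v₂ = (257 cm²)/(58.1 cm²) × 0.652 m/s = 2.89 m/s.
Applying Bernoulli between the two ends and solving for P₂: P₂ = P₁ + ½ρ(v₁² − v₂²) − ρgΔh.
P₂ = 228000 + ½·791·(0.652² − 2.89²) − 791·9.81·(+13.9) = 228000 + (-3130) − (108000) = 117000 Pa.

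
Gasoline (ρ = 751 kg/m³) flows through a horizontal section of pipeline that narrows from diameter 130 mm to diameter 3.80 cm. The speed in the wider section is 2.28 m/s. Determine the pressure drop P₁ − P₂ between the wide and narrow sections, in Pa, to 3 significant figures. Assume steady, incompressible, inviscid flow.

265000 Pa

Continuity gives A₁v₁ = A₂v₂, so v₂ = (133 cm²)/(11.3 cm²) × 2.28 m/s = 26.7 m/s.
Bernoulli (h₁ = h₂): P₁ − P₂ = ½ρ(v₂² − v₁²).
P₁ − P₂ = ½·751·(26.7² − 2.28²) = ½·751·707 = 265000 Pa.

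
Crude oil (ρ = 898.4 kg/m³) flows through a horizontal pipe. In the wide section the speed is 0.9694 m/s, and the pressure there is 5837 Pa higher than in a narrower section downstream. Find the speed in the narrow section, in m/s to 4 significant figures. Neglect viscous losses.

With h₁ = h₂, rearranging Bernoulli gives v₂ = √(v₁² + 2ΔP/ρ).
v₂ = √(0.9694² + 2·5837/898.4) = √(0.9397 + 12.99) = 3.733 m/s.

v₂ ≈ 3.733 m/s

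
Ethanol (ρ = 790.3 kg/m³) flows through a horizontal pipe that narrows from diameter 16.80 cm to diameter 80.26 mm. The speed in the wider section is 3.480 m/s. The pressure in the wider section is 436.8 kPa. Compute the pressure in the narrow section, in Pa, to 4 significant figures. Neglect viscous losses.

Continuity gives A₁v₁ = A₂v₂, so v₂ = (221.7 cm²)/(50.59 cm²) × 3.480 m/s = 15.25 m/s.
Along the horizontal streamline, P + ½ρv² is constant.
P₂ = P₁ − ½ρ(v₂² − v₁²) = 436800 − ½·790.3·(15.25² − 3.480²) = 436800 − 87080 = 349700 Pa.

P₂ = 349700 Pa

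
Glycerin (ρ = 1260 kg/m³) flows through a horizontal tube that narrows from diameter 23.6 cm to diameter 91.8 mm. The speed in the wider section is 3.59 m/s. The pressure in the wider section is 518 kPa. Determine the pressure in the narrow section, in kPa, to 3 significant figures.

P₂ ≈ 171 kPa

The volume flow rate is constant, so v₂ = (A₁/A₂)v₁ = (437/66.2)·3.59 = 23.7 m/s.
With no height change, Bernoulli's equation is P₁ + ½ρv₁² = P₂ + ½ρv₂².
P₂ = P₁ − ½ρ(v₂² − v₁²) = 518000 − ½·1260·(23.7² − 3.59²) = 518000 − 347000 = 171000 Pa.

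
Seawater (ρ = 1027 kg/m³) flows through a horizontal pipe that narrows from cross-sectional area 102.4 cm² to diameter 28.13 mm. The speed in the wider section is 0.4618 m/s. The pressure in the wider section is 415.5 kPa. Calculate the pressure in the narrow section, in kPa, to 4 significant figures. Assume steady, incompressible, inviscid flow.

The volume flow rate is constant, so v₂ = (A₁/A₂)v₁ = (102.4/6.215)·0.4618 = 7.609 m/s.
Along the horizontal streamline, P + ½ρv² is constant.
P₂ = P₁ − ½ρ(v₂² − v₁²) = 415500 − ½·1027·(7.609² − 0.4618²) = 415500 − 29620 = 385900 Pa.

385.9 kPa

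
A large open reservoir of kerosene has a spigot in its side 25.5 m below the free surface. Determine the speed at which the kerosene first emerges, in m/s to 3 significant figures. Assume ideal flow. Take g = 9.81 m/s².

Bernoulli from surface to hole (P equal, v_surface ≈ 0): v = √(2gh) = √(2×9.81×25.5) = 22.4 m/s.

v ≈ 22.4 m/s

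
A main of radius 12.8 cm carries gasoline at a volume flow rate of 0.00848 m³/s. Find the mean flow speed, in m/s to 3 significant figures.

Q = 0.00848 m³/s = 0.00848 m³/s.
v = Q/A = 0.00848 / 0.0515 = 0.165 m/s.

v = 0.165 m/s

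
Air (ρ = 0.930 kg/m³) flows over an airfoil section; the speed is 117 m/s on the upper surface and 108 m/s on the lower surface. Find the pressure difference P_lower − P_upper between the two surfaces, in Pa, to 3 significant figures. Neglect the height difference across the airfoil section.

Bernoulli (same height): P_lower − P_upper = ½ρ(v_upper² − v_lower²).
ΔP = ½·0.930·(117² − 108²) = 942 Pa.

ΔP ≈ 942 Pa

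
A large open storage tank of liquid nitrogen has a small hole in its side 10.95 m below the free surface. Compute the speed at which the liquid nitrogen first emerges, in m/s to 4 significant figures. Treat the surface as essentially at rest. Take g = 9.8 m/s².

Bernoulli from surface to hole (P equal, v_surface ≈ 0): v = √(2gh) = √(2×9.8×10.95) = 14.65 m/s.

14.65 m/s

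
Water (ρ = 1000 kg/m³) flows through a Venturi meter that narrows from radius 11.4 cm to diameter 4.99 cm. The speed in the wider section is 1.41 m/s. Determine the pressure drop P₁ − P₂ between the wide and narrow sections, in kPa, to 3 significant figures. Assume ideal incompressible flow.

ΔP ≈ 432 kPa

The volume flow rate is constant, so v₂ = (A₁/A₂)v₁ = (408/19.6)·1.41 = 29.4 m/s.
Bernoulli (h₁ = h₂): P₁ − P₂ = ½ρ(v₂² − v₁²).
P₁ − P₂ = ½·1000·(29.4² − 1.41²) = ½·1000·865 = 432000 Pa.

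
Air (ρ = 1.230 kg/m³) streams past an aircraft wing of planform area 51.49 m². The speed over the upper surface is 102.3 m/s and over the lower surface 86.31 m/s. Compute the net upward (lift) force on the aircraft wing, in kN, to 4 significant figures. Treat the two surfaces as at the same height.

From P + ½ρv² = const at equal height, P_low − P_up = ½ρ(v_up² − v_low²).
ΔP = ½·1.230·(102.3² − 86.31²) = 1855 Pa.
Lift = ΔP · A = 1855 × 51.49 = 95500 N.

95.50 kN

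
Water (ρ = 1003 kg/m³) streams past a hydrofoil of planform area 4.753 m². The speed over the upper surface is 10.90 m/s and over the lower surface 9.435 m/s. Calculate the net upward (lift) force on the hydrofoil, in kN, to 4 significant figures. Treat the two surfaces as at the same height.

With equal heights on the two surfaces, Bernoulli gives P_lower − P_upper = ½ρ(v_upper² − v_lower²).
ΔP = ½·1003·(10.90² − 9.435²) = 14940 Pa.
Lift = ΔP · A = 14940 × 4.753 = 71010 N.

F ≈ 71.01 kN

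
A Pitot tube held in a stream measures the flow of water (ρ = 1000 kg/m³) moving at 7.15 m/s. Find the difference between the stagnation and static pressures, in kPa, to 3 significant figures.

Bernoulli between the free stream and the stagnation point: ½ρv² = P_stag − P_static.
ΔP = ½·1000·7.15² = 25600 Pa.

ΔP ≈ 25.6 kPa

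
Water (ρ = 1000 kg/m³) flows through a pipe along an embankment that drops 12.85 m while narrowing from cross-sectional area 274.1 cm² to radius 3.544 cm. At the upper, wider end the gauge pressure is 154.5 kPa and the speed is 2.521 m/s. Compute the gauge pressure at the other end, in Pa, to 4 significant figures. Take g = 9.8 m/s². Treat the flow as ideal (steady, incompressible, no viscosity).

By continuity, v₂ = v₁·A₁/A₂ = 2.521·(274.1/39.46) = 17.51 m/s.
Applying Bernoulli between the two ends and solving for P₂: P₂ = P₁ + ½ρ(v₁² − v₂²) − ρgΔh.
P₂ = 154500 + ½·1000·(2.521² − 17.51²) − 1000·9.8·(−12.85) = 154500 + (-150200) − (-125900) = 130300 Pa.

P₂ ≈ 130300 Pa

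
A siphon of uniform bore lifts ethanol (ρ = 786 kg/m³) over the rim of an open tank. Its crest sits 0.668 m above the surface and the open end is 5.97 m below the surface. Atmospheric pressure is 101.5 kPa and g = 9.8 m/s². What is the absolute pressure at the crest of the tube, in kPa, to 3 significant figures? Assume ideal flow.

The outlet speed comes from Torricelli: v = √(2g·5.97) = 10.8 m/s.
Continuity keeps v the same throughout the tube; from surface to crest, P_atm + 0 = P_top + ½ρv² + ρg·h_top.
P_top = 101500 − ½·786·10.8² − 786·9.8·0.668 = 50400 Pa.

P_top ≈ 50.4 kPa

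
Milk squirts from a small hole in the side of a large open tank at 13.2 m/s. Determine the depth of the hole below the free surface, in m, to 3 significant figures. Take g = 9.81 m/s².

h ≈ 8.88 m

Inverting v = √(2gh) gives h = v² / 2g.
h = 13.2²/(2·9.81) = 174/19.62 = 8.88 m.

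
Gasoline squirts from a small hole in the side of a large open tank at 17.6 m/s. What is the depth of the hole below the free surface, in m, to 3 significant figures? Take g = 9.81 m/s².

Inverting v = √(2gh) gives h = v² / 2g.
h = 17.6²/(2·9.81) = 310/19.62 = 15.8 m.

h ≈ 15.8 m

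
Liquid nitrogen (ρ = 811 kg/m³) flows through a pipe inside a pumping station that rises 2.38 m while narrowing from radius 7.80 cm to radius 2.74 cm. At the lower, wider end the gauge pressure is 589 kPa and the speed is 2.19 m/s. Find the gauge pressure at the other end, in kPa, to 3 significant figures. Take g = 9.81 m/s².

Continuity gives A₁v₁ = A₂v₂, so v₂ = (191 cm²)/(23.6 cm²) × 2.19 m/s = 17.7 m/s.
Applying Bernoulli between the two ends and solving for P₂: P₂ = P₁ + ½ρ(v₁² − v₂²) − ρgΔh.
P₂ = 589000 + ½·811·(2.19² − 17.7²) − 811·9.81·(+2.38) = 589000 + (-126000) − (18900) = 444000 Pa.

P₂ ≈ 444 kPa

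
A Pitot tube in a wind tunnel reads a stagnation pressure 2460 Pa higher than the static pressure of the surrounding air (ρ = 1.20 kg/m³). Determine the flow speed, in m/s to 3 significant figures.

v = 64.0 m/s

The dynamic pressure equals the rise in static pressure at the stagnation point: ΔP = ½ρv².
v = √(2ΔP/ρ) = √(2·2460/1.20) = 64.0 m/s.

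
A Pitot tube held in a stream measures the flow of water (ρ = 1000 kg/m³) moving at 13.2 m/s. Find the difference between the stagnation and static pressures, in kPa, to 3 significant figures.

ΔP ≈ 87.1 kPa

Bernoulli between the free stream and the stagnation point: ½ρv² = P_stag − P_static.
ΔP = ½·1000·13.2² = 87100 Pa.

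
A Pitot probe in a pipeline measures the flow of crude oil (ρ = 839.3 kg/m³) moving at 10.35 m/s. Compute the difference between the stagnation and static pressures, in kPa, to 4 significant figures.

ΔP ≈ 44.95 kPa

At the stagnation point the flow is brought to rest, so Bernoulli gives P_stag − P_static = ½ρv².
ΔP = ½·839.3·10.35² = 44950 Pa.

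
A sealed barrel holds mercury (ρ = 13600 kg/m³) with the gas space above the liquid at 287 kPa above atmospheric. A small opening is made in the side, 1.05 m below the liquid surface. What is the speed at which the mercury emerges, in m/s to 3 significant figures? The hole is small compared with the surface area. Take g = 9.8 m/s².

v = 7.92 m/s

Take point 1 at the surface (v₁ ≈ 0) and point 2 at the hole (at atmospheric pressure). Bernoulli: P₁ + ρg h = P_atm + ½ρv₂².
With P₁ − P_atm = 287000 Pa, v₂ = √(2gh + 2ΔP/ρ) = √(2·9.8·1.05 + 2·287000/13600) = 7.92 m/s.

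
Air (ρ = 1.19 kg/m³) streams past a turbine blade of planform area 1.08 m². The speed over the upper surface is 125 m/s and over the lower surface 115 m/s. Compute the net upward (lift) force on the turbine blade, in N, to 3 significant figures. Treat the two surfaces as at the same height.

With equal heights on the two surfaces, Bernoulli gives P_lower − P_upper = ½ρ(v_upper² − v_lower²).
ΔP = ½·1.19·(125² − 115²) = 1430 Pa.
Lift = ΔP · A = 1430 × 1.08 = 1540 N.

1540 N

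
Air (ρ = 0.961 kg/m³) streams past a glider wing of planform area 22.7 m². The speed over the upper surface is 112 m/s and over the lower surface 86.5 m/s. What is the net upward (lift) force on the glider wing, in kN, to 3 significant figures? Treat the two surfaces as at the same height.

With equal heights on the two surfaces, Bernoulli gives P_lower − P_upper = ½ρ(v_upper² − v_lower²).
ΔP = ½·0.961·(112² − 86.5²) = 2430 Pa.
Lift = ΔP · A = 2430 × 22.7 = 55200 N.

F ≈ 55.2 kN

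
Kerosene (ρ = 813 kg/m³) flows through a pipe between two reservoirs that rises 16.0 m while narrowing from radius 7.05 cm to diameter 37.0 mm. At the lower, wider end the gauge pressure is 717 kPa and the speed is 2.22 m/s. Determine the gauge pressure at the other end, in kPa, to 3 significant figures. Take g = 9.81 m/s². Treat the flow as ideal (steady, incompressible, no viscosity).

Mass conservation (A₁v₁ = A₂v₂) gives v₂ = 2.22 × 156/10.8 = 32.2 m/s.
Applying Bernoulli between the two ends and solving for P₂: P₂ = P₁ + ½ρ(v₁² − v₂²) − ρgΔh.
P₂ = 717000 + ½·813·(2.22² − 32.2²) − 813·9.81·(+16.0) = 717000 + (-421000) − (128000) = 169000 Pa.

P₂ ≈ 169 kPa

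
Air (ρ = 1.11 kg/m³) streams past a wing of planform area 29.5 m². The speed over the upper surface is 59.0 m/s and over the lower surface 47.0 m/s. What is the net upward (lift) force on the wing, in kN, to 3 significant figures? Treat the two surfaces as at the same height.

F ≈ 20.8 kN

From P + ½ρv² = const at equal height, P_low − P_up = ½ρ(v_up² − v_low²).
ΔP = ½·1.11·(59.0² − 47.0²) = 706 Pa.
Lift = ΔP · A = 706 × 29.5 = 20800 N.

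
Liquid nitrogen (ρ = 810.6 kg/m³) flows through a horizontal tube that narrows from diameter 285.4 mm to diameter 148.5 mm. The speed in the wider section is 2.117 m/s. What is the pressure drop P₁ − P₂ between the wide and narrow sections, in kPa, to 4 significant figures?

The volume flow rate is constant, so v₂ = (A₁/A₂)v₁ = (639.7/173.2)·2.117 = 7.819 m/s.
Along the horizontal streamline, P + ½ρv² is constant.
P₁ − P₂ = ½·810.6·(7.819² − 2.117²) = ½·810.6·56.66 = 22970 Pa.

22.97 kPa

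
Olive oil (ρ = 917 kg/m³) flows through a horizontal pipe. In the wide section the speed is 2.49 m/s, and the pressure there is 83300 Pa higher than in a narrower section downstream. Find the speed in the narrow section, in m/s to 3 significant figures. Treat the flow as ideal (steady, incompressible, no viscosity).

With h₁ = h₂, rearranging Bernoulli gives v₂ = √(v₁² + 2ΔP/ρ).
v₂ = √(2.49² + 2·83300/917) = √(6.20 + 182) = 13.7 m/s.

v₂ ≈ 13.7 m/s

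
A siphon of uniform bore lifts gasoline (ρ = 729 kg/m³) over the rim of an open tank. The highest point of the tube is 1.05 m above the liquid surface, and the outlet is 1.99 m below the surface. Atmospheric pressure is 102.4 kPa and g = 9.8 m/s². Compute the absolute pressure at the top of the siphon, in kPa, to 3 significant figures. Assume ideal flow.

Bernoulli surface→outlet gives ½v² = g·h_out, so v = √(2·9.8·1.99) = 6.25 m/s.
With constant cross-section the crest speed equals v; applying Bernoulli from the surface up to the crest, P_top = P_atm − ½ρv² − ρg·h_top.
P_top = 102400 − ½·729·6.25² − 729·9.8·1.05 = 80700 Pa.

80.7 kPa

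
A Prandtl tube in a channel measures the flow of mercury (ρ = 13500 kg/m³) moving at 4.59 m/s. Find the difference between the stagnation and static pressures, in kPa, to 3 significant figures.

The dynamic pressure equals the rise in static pressure at the stagnation point: ΔP = ½ρv².
ΔP = ½·13500·4.59² = 142000 Pa.

ΔP ≈ 142 kPa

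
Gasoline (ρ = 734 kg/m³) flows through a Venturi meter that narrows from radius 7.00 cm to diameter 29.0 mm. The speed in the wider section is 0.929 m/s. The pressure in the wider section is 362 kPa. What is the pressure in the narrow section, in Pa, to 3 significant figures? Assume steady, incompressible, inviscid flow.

Mass conservation (A₁v₁ = A₂v₂) gives v₂ = 0.929 × 154/6.61 = 21.7 m/s.
Bernoulli (h₁ = h₂): P₁ − P₂ = ½ρ(v₂² − v₁²).
P₂ = P₁ − ½ρ(v₂² − v₁²) = 362000 − ½·734·(21.7² − 0.929²) = 362000 − 172000 = 190000 Pa.

P₂ = 190000 Pa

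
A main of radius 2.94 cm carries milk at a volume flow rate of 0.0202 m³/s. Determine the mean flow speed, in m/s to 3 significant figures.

7.44 m/s

Q = 0.0202 m³/s = 0.0202 m³/s.
v = Q/A = 0.0202 / 0.00272 = 7.44 m/s.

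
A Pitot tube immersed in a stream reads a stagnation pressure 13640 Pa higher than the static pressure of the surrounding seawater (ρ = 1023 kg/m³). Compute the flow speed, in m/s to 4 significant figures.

v ≈ 5.164 m/s

At the stagnation point the flow is brought to rest, so Bernoulli gives P_stag − P_static = ½ρv².
v = √(2ΔP/ρ) = √(2·13640/1023) = 5.164 m/s.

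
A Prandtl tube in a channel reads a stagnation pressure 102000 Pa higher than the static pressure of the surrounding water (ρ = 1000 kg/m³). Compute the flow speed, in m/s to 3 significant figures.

v ≈ 14.3 m/s

At the stagnation point the flow is brought to rest, so Bernoulli gives P_stag − P_static = ½ρv².
v = √(2ΔP/ρ) = √(2·102000/1000) = 14.3 m/s.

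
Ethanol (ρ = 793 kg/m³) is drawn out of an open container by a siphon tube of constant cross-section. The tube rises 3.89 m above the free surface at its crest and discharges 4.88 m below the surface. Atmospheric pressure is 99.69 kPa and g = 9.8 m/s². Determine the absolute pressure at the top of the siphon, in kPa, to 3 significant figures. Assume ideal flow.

P_top ≈ 31.5 kPa

Bernoulli surface→outlet gives ½v² = g·h_out, so v = √(2·9.8·4.88) = 9.78 m/s.
The bore is uniform, so the speed at the crest is the same v. Bernoulli surface→crest: P_atm = P_top + ½ρv² + ρg·h_top.
P_top = 99690 − ½·793·9.78² − 793·9.8·3.89 = 31500 Pa.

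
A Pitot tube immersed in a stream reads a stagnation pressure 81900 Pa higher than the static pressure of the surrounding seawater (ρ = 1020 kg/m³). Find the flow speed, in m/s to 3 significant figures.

v = 12.7 m/s

The dynamic pressure equals the rise in static pressure at the stagnation point: ΔP = ½ρv².
v = √(2ΔP/ρ) = √(2·81900/1020) = 12.7 m/s.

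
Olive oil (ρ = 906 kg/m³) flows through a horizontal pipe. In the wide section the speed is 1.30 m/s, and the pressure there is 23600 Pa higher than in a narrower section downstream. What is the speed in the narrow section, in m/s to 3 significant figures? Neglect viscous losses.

Along the level pipe P + ½ρv² is conserved, hence v₂² = v₁² + 2(P₁ − P₂)/ρ.
v₂ = √(1.30² + 2·23600/906) = √(1.69 + 52.1) = 7.33 m/s.

v₂ ≈ 7.33 m/s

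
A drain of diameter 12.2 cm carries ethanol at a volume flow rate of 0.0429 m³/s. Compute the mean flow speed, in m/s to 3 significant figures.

Q = 0.0429 m³/s = 0.0429 m³/s.
v = Q/A = 0.0429 / 0.0117 = 3.67 m/s.

v ≈ 3.67 m/s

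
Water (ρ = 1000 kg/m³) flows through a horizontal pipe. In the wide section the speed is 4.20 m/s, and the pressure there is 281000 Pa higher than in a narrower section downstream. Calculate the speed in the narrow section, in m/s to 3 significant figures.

v₂ ≈ 24.1 m/s

With h₁ = h₂, rearranging Bernoulli gives v₂ = √(v₁² + 2ΔP/ρ).
v₂ = √(4.20² + 2·281000/1000) = √(17.6 + 562) = 24.1 m/s.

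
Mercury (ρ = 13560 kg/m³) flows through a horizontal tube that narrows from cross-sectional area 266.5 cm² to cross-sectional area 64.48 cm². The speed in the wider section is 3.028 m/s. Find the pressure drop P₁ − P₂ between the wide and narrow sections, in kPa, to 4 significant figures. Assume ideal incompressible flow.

Continuity gives A₁v₁ = A₂v₂, so v₂ = (266.5 cm²)/(64.48 cm²) × 3.028 m/s = 12.51 m/s.
With no height change, Bernoulli's equation is P₁ + ½ρv₁² = P₂ + ½ρv₂².
P₁ − P₂ = ½·13560·(12.51² − 3.028²) = ½·13560·147.5 = 999700 Pa.

ΔP ≈ 999.7 kPa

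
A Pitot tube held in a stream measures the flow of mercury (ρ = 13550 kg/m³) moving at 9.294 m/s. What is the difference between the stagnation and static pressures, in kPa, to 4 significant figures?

585.2 kPa

The dynamic pressure equals the rise in static pressure at the stagnation point: ΔP = ½ρv².
ΔP = ½·13550·9.294² = 585200 Pa.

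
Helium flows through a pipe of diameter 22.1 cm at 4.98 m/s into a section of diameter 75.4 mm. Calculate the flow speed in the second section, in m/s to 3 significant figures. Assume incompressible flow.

Continuity gives A₁v₁ = A₂v₂, so v₂ = (384 cm²)/(44.7 cm²) × 4.98 m/s = 42.8 m/s.

42.8 m/s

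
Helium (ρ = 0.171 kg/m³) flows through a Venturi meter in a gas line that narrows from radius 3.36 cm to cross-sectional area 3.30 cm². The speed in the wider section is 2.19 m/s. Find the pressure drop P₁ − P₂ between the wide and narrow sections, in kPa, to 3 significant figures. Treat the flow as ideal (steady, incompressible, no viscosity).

Mass conservation (A₁v₁ = A₂v₂) gives v₂ = 2.19 × 35.5/3.30 = 23.5 m/s.
Along the horizontal streamline, P + ½ρv² is constant.
P₁ − P₂ = ½·0.171·(23.5² − 2.19²) = ½·0.171·549 = 47.0 Pa.

ΔP = 0.0470 kPa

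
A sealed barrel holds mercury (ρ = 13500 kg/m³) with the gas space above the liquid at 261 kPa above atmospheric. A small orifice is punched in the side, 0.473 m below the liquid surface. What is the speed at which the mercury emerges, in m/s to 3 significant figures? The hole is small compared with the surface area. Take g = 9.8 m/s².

Take point 1 at the surface (v₁ ≈ 0) and point 2 at the hole (at atmospheric pressure). Bernoulli: P₁ + ρg h = P_atm + ½ρv₂².
With P₁ − P_atm = 261000 Pa, v₂ = √(2gh + 2ΔP/ρ) = √(2·9.8·0.473 + 2·261000/13500) = 6.92 m/s.

v ≈ 6.92 m/s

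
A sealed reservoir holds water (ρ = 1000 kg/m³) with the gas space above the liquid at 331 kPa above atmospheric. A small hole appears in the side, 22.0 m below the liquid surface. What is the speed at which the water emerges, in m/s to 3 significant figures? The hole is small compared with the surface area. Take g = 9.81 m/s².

v ≈ 33.1 m/s

Take point 1 at the surface (v₁ ≈ 0) and point 2 at the hole (at atmospheric pressure). Bernoulli: P₁ + ρg h = P_atm + ½ρv₂².
With P₁ − P_atm = 331000 Pa, v₂ = √(2gh + 2ΔP/ρ) = √(2·9.81·22.0 + 2·331000/1000) = 33.1 m/s.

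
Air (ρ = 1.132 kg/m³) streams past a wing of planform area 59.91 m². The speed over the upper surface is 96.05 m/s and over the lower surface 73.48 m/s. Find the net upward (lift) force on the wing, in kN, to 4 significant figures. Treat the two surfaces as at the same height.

F = 129.7 kN

With equal heights on the two surfaces, Bernoulli gives P_lower − P_upper = ½ρ(v_upper² − v_lower²).
ΔP = ½·1.132·(96.05² − 73.48²) = 2166 Pa.
Lift = ΔP · A = 2166 × 59.91 = 129700 N.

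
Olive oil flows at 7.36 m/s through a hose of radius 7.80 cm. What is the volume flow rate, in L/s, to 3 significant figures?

Q = A·v = 0.0191 m² × 7.36 m/s = 0.141 m³/s.
Converting: 0.141 m³/s × 1000 = 141 L/s.

Q ≈ 141 L/s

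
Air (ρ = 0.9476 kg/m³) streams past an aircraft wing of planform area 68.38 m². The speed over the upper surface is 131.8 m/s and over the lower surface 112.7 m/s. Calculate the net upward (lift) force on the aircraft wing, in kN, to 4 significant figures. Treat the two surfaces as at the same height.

From P + ½ρv² = const at equal height, P_low − P_up = ½ρ(v_up² − v_low²).
ΔP = ½·0.9476·(131.8² − 112.7²) = 2213 Pa.
Lift = ΔP · A = 2213 × 68.38 = 151300 N.

F = 151.3 kN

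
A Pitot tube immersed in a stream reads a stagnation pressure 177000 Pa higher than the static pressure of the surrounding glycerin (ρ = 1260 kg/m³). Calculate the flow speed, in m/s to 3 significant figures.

At the stagnation point the flow is brought to rest, so Bernoulli gives P_stag − P_static = ½ρv².
v = √(2ΔP/ρ) = √(2·177000/1260) = 16.8 m/s.

v ≈ 16.8 m/s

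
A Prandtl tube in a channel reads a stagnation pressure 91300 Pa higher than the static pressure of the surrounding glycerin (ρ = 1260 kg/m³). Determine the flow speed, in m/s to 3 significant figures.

v = 12.0 m/s

At the stagnation point the flow is brought to rest, so Bernoulli gives P_stag − P_static = ½ρv².
v = √(2ΔP/ρ) = √(2·91300/1260) = 12.0 m/s.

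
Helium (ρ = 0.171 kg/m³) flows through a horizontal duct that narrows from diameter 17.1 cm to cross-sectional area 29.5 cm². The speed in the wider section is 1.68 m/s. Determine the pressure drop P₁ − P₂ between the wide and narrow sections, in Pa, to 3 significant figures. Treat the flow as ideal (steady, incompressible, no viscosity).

Mass conservation (A₁v₁ = A₂v₂) gives v₂ = 1.68 × 230/29.5 = 13.1 m/s.
Bernoulli (h₁ = h₂): P₁ − P₂ = ½ρ(v₂² − v₁²).
P₁ − P₂ = ½·0.171·(13.1² − 1.68²) = ½·0.171·168 = 14.4 Pa.

ΔP = 14.4 Pa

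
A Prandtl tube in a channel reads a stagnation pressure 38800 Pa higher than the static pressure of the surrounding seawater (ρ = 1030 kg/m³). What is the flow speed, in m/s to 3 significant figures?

v ≈ 8.68 m/s

The dynamic pressure equals the rise in static pressure at the stagnation point: ΔP = ½ρv².
v = √(2ΔP/ρ) = √(2·38800/1030) = 8.68 m/s.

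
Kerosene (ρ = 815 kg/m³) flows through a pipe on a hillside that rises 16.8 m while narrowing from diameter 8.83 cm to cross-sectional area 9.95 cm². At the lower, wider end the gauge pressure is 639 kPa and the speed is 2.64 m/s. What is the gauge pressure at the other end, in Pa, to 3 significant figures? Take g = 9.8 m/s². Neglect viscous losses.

The volume flow rate is constant, so v₂ = (A₁/A₂)v₁ = (61.2/9.95)·2.64 = 16.2 m/s.
Energy conservation along the streamline gives P₂ = P₁ − ½ρ(v₂² − v₁²) − ρg(h₂ − h₁).
P₂ = 639000 + ½·815·(2.64² − 16.2²) − 815·9.8·(+16.8) = 639000 + (-105000) − (134000) = 400000 Pa.

400000 Pa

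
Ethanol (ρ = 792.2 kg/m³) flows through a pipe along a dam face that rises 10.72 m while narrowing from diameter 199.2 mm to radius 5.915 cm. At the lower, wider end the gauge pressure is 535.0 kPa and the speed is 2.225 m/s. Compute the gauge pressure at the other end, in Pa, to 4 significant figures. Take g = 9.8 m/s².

By continuity, v₂ = v₁·A₁/A₂ = 2.225·(311.7/109.9) = 6.309 m/s.
Bernoulli: P₁ + ½ρv₁² + ρg h₁ = P₂ + ½ρv₂² + ρg h₂, so P₂ = P₁ + ½ρ(v₁² − v₂²) − ρg(h₂ − h₁).
P₂ = 535000 + ½·792.2·(2.225² − 6.309²) − 792.2·9.8·(+10.72) = 535000 + (-13800) − (83230) = 438000 Pa.

P₂ = 438000 Pa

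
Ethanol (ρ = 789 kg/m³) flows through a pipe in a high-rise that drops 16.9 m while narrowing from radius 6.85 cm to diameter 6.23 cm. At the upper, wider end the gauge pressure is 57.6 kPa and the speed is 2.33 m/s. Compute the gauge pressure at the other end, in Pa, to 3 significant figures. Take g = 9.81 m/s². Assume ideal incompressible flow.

By continuity, v₂ = v₁·A₁/A₂ = 2.33·(147/30.5) = 11.3 m/s.
Applying Bernoulli between the two ends and solving for P₂: P₂ = P₁ + ½ρ(v₁² − v₂²) − ρgΔh.
P₂ = 57600 + ½·789·(2.33² − 11.3²) − 789·9.81·(−16.9) = 57600 + (-47900) − (-131000) = 140000 Pa.

P₂ ≈ 140000 Pa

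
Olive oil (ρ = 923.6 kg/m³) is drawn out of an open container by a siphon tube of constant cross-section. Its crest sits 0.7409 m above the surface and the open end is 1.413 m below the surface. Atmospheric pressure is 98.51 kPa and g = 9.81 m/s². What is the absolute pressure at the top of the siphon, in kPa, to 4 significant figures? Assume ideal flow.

The outlet speed comes from Torricelli: v = √(2g·1.413) = 5.265 m/s.
Continuity keeps v the same throughout the tube; from surface to crest, P_atm + 0 = P_top + ½ρv² + ρg·h_top.
P_top = 98510 − ½·923.6·5.265² − 923.6·9.81·0.7409 = 78990 Pa.

78.99 kPa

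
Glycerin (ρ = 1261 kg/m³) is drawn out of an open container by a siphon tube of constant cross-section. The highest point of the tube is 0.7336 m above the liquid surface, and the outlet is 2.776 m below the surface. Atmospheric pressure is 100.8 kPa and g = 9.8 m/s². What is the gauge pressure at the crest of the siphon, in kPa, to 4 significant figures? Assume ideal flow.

P_gauge ≈ -43.37 kPa

Bernoulli surface→outlet gives ½v² = g·h_out, so v = √(2·9.8·2.776) = 7.376 m/s.
With constant cross-section the crest speed equals v; applying Bernoulli from the surface up to the crest, P_top = P_atm − ½ρv² − ρg·h_top.
P_top = 100800 − ½·1261·7.376² − 1261·9.8·0.7336 = 57430 Pa. So P_gauge = P_top − P_atm = -43370 Pa.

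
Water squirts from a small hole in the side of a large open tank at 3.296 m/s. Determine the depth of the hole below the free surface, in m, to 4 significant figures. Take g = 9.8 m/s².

Inverting v = √(2gh) gives h = v² / 2g.
h = 3.296²/(2·9.8) = 10.86/19.60 = 0.5543 m.

h ≈ 0.5543 m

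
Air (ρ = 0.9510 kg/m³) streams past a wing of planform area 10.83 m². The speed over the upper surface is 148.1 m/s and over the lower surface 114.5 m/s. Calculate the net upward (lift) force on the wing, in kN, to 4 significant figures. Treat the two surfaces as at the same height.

From P + ½ρv² = const at equal height, P_low − P_up = ½ρ(v_up² − v_low²).
ΔP = ½·0.9510·(148.1² − 114.5²) = 4196 Pa.
Lift = ΔP · A = 4196 × 10.83 = 45440 N.

F = 45.44 kN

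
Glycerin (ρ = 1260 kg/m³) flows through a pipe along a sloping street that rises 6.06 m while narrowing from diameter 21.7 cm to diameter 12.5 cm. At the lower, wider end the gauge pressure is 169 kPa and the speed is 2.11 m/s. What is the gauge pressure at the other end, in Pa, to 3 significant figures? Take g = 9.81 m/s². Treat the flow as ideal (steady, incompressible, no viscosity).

P₂ ≈ 71400 Pa

Continuity gives A₁v₁ = A₂v₂, so v₂ = (370 cm²)/(123 cm²) × 2.11 m/s = 6.36 m/s.
Applying Bernoulli between the two ends and solving for P₂: P₂ = P₁ + ½ρ(v₁² − v₂²) − ρgΔh.
P₂ = 169000 + ½·1260·(2.11² − 6.36²) − 1260·9.81·(+6.06) = 169000 + (-22700) − (74900) = 71400 Pa.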